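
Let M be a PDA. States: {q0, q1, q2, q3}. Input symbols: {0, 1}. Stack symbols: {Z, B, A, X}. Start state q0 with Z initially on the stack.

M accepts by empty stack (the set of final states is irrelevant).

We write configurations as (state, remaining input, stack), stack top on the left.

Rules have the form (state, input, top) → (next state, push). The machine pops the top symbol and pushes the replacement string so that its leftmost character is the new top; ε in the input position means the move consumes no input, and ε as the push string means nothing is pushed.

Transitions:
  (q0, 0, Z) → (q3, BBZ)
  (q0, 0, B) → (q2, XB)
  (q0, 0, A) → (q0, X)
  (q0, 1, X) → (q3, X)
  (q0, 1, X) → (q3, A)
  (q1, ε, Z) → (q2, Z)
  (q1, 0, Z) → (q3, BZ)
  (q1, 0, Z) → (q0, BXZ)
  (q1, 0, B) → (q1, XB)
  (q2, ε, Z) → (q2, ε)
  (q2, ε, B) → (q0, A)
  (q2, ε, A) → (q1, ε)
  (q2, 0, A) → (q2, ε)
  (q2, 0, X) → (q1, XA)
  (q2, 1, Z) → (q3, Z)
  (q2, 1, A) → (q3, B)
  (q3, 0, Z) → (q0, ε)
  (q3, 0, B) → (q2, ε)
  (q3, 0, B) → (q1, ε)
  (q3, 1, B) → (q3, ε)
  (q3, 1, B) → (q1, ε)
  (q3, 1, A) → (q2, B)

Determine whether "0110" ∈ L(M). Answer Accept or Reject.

Accept

One accepting computation: (q0, 0110, Z) ⊢ (q3, 110, BBZ) ⊢ (q3, 10, BZ) ⊢ (q3, 0, Z) ⊢ (q0, ε, ε)
All input consumed and the stack is empty.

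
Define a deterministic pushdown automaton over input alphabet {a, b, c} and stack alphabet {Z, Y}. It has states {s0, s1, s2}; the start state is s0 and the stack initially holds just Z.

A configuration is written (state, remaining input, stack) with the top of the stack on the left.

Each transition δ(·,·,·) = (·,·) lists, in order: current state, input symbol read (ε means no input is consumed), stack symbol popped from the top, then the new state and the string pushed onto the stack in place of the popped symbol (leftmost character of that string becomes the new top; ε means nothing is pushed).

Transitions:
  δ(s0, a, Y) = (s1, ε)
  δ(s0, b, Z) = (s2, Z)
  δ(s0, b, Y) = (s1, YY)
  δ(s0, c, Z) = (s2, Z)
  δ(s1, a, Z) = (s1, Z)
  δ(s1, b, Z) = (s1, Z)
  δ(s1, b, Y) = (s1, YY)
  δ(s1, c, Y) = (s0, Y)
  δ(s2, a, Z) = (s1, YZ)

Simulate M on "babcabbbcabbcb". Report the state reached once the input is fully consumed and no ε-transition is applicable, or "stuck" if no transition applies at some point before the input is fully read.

(s0, babcabbbcabbcb, Z)
  read b, top Z: go to s2, push Z → (s2, abcabbbcabbcb, Z)
  read a, top Z: go to s1, push YZ → (s1, bcabbbcabbcb, YZ)
  read b, top Y: go to s1, push YY → (s1, cabbbcabbcb, YYZ)
  read c, top Y: go to s0, push Y → (s0, abbbcabbcb, YYZ)
  read a, top Y: go to s1, push ε → (s1, bbbcabbcb, YZ)
  read b, top Y: go to s1, push YY → (s1, bbcabbcb, YYZ)
  read b, top Y: go to s1, push YY → (s1, bcabbcb, YYYZ)
  read b, top Y: go to s1, push YY → (s1, cabbcb, YYYYZ)
  read c, top Y: go to s0, push Y → (s0, abbcb, YYYYZ)
  read a, top Y: go to s1, push ε → (s1, bbcb, YYYZ)
  read b, top Y: go to s1, push YY → (s1, bcb, YYYYZ)
  read b, top Y: go to s1, push YY → (s1, cb, YYYYYZ)
  read c, top Y: go to s0, push Y → (s0, b, YYYYYZ)
  read b, top Y: go to s1, push YY → (s1, ε, YYYYYYZ)
All input consumed; M is in state s1.

s1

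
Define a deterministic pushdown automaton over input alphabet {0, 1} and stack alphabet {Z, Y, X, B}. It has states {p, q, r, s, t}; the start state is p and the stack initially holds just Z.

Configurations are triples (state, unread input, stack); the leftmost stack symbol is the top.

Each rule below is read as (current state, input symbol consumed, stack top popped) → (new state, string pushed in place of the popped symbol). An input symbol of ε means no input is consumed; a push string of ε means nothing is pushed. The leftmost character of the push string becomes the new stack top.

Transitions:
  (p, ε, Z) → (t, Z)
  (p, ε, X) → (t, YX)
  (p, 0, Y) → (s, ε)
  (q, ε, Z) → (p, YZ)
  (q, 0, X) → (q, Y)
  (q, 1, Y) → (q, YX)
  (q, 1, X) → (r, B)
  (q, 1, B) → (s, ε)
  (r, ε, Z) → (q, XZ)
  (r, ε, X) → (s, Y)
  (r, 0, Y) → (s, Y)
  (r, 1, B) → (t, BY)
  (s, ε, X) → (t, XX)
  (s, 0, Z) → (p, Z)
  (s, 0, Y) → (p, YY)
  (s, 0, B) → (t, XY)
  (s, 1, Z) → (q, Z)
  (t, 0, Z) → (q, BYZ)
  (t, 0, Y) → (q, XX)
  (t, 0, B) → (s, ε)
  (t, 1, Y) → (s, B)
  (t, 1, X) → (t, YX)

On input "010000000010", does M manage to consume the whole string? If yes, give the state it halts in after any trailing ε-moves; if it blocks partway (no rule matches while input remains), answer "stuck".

stuck

(p, 010000000010, Z) ⊢ (t, 010000000010, Z) ⊢ (q, 10000000010, BYZ) ⊢ (s, 0000000010, YZ) ⊢ (p, 000000010, YYZ) ⊢ (s, 00000010, YZ) ⊢ (p, 0000010, YYZ) ⊢ (s, 000010, YZ) ⊢ (p, 00010, YYZ) ⊢ (s, 0010, YZ) ⊢ (p, 010, YYZ) ⊢ (s, 10, YZ)
No transition for (s, 1, top Y); M blocks with input 10 remaining.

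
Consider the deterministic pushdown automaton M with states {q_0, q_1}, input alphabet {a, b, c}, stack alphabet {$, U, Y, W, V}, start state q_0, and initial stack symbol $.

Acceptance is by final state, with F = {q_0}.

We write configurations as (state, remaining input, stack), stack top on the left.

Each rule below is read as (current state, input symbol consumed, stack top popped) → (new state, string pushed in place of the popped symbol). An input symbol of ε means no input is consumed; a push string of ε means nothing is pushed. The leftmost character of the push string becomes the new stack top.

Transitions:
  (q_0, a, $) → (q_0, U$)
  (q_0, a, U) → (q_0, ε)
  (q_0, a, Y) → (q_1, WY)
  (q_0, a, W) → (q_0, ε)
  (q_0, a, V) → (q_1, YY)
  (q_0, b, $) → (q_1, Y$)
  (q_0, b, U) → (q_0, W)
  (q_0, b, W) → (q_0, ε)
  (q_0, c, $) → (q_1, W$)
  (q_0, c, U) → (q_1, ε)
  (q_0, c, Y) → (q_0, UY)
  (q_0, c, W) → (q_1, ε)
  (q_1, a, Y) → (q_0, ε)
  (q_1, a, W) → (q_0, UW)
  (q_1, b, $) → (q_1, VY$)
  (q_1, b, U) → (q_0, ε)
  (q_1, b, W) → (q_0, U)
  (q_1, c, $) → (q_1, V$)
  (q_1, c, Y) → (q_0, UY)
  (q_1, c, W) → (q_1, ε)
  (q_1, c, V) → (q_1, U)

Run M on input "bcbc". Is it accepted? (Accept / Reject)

Reject

(q_0, bcbc, $)
  read b, top $: go to q_1, push Y$ → (q_1, cbc, Y$)
  read c, top Y: go to q_0, push UY → (q_0, bc, UY$)
  read b, top U: go to q_0, push W → (q_0, c, WY$)
  read c, top W: go to q_1, push ε → (q_1, ε, Y$)
All input consumed; state q_1 ∉ F and no further ε-move applies.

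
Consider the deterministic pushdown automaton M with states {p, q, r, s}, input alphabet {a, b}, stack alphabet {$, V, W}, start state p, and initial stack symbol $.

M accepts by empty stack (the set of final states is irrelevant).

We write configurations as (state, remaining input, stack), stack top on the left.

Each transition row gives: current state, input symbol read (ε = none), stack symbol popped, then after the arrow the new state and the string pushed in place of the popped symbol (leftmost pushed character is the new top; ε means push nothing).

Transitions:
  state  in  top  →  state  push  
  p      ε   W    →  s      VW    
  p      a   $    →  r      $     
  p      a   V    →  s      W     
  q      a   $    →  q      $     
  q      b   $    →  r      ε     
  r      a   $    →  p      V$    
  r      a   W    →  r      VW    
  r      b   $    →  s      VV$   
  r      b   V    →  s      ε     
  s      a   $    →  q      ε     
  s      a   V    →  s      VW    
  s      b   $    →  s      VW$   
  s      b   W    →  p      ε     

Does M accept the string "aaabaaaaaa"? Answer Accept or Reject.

Reject

(p, aaabaaaaaa, $)
  read a, top $: go to r, push $ → (r, aabaaaaaa, $)
  read a, top $: go to p, push V$ → (p, abaaaaaa, V$)
  read a, top V: go to s, push W → (s, baaaaaa, W$)
  read b, top W: go to p, push ε → (p, aaaaaa, $)
  read a, top $: go to r, push $ → (r, aaaaa, $)
  read a, top $: go to p, push V$ → (p, aaaa, V$)
  read a, top V: go to s, push W → (s, aaa, W$)
No transition applies at (s, aaa, W$); input not fully consumed.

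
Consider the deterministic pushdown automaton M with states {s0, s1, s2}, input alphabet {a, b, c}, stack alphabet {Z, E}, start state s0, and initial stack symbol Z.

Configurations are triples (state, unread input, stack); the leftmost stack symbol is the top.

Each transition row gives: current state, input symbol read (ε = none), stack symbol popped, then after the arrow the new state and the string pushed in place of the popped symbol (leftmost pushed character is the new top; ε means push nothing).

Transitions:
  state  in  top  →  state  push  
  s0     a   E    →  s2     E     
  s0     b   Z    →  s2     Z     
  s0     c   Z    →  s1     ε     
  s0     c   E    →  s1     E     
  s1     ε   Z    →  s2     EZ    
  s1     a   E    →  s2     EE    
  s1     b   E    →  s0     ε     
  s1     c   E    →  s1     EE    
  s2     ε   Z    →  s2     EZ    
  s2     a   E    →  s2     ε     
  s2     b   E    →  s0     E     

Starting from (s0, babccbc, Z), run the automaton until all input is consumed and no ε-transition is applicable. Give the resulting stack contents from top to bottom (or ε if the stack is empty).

EZ

(s0, babccbc, Z)
  read b, top Z: go to s2, push Z → (s2, abccbc, Z)
  ε-move, top Z: go to s2, push EZ → (s2, abccbc, EZ)
  read a, top E: go to s2, push ε → (s2, bccbc, Z)
  ε-move, top Z: go to s2, push EZ → (s2, bccbc, EZ)
  read b, top E: go to s0, push E → (s0, ccbc, EZ)
  read c, top E: go to s1, push E → (s1, cbc, EZ)
  read c, top E: go to s1, push EE → (s1, bc, EEZ)
  read b, top E: go to s0, push ε → (s0, c, EZ)
  read c, top E: go to s1, push E → (s1, ε, EZ)
All input consumed in state s1 with stack EZ.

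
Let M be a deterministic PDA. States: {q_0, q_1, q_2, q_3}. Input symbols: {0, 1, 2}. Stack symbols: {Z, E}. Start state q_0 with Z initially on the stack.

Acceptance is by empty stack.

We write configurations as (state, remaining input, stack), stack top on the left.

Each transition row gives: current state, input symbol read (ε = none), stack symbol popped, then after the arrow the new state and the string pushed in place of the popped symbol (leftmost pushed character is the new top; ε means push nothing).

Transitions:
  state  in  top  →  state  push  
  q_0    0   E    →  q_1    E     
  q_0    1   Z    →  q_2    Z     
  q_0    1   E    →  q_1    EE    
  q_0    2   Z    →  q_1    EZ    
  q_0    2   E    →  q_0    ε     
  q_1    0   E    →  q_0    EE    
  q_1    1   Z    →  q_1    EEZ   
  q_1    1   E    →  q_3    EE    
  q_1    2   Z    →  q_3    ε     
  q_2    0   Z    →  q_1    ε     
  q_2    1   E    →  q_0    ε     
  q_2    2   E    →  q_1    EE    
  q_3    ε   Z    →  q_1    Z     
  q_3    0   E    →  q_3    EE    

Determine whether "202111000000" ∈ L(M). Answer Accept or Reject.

(q_0, 202111000000, Z) ⊢ (q_1, 02111000000, EZ) ⊢ (q_0, 2111000000, EEZ) ⊢ (q_0, 111000000, EZ) ⊢ (q_1, 11000000, EEZ) ⊢ (q_3, 1000000, EEEZ)
No transition applies at (q_3, 1000000, EEEZ); input not fully consumed.

Reject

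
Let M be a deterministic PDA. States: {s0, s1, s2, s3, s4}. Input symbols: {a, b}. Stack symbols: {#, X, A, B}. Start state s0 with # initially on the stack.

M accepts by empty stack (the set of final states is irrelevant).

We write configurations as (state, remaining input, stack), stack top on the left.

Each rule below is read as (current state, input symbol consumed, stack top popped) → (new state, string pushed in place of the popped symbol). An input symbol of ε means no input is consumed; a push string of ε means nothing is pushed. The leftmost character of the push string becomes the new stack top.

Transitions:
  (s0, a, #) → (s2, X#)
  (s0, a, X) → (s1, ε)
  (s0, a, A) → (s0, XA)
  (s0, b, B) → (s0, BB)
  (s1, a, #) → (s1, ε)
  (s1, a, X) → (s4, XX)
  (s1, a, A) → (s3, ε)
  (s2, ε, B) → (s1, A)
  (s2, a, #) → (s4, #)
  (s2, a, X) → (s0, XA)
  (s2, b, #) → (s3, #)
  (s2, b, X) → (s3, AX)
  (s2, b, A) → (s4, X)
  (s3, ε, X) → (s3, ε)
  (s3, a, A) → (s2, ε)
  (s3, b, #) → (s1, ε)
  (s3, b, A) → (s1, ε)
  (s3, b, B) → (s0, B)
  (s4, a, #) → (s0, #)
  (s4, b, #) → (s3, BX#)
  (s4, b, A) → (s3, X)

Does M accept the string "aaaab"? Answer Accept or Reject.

(s0, aaaab, #)
  read a, top #: go to s2, push X# → (s2, aaab, X#)
  read a, top X: go to s0, push XA → (s0, aab, XA#)
  read a, top X: go to s1, push ε → (s1, ab, A#)
  read a, top A: go to s3, push ε → (s3, b, #)
  read b, top #: go to s1, push ε → (s1, ε, ε)
All input consumed and the stack is empty.

Accept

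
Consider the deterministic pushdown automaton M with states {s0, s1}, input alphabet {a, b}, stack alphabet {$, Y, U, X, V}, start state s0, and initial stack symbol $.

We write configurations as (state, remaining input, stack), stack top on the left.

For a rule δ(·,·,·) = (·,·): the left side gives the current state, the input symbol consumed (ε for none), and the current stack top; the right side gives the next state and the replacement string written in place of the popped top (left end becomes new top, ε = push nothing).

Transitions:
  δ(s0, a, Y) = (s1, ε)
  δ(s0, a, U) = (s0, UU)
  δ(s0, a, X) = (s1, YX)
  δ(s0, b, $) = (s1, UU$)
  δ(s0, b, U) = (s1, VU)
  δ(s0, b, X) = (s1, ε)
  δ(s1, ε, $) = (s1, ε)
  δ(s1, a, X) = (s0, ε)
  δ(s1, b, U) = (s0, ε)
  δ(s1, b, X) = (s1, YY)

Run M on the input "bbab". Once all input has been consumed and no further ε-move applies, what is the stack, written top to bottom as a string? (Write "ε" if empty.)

VUU$

(s0, bbab, $)
  read b, top $: go to s1, push UU$ → (s1, bab, UU$)
  read b, top U: go to s0, push ε → (s0, ab, U$)
  read a, top U: go to s0, push UU → (s0, b, UU$)
  read b, top U: go to s1, push VU → (s1, ε, VUU$)
All input consumed in state s1 with stack VUU$.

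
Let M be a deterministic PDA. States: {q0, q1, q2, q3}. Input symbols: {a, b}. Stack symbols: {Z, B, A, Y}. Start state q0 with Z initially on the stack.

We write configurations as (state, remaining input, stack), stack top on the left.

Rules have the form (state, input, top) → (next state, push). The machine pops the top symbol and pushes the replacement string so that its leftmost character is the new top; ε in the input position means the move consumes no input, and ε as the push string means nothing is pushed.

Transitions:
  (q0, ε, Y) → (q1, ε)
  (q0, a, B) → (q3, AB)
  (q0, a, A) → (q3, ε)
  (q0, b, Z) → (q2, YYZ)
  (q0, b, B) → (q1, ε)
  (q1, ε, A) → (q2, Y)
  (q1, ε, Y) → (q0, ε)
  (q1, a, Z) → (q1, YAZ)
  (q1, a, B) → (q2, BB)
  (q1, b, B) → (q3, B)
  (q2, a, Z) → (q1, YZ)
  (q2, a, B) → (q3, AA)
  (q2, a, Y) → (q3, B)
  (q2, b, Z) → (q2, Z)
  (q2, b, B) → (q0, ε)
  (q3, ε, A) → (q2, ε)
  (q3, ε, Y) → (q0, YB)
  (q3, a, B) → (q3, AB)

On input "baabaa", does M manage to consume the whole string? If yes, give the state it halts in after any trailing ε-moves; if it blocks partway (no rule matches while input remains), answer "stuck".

q3

(q0, baabaa, Z)
  read b, top Z: go to q2, push YYZ → (q2, aabaa, YYZ)
  read a, top Y: go to q3, push B → (q3, abaa, BYZ)
  read a, top B: go to q3, push AB → (q3, baa, ABYZ)
  ε-move, top A: go to q2, push ε → (q2, baa, BYZ)
  read b, top B: go to q0, push ε → (q0, aa, YZ)
  ε-move, top Y: go to q1, push ε → (q1, aa, Z)
  read a, top Z: go to q1, push YAZ → (q1, a, YAZ)
  ε-move, top Y: go to q0, push ε → (q0, a, AZ)
  read a, top A: go to q3, push ε → (q3, ε, Z)
All input consumed; M is in state q3.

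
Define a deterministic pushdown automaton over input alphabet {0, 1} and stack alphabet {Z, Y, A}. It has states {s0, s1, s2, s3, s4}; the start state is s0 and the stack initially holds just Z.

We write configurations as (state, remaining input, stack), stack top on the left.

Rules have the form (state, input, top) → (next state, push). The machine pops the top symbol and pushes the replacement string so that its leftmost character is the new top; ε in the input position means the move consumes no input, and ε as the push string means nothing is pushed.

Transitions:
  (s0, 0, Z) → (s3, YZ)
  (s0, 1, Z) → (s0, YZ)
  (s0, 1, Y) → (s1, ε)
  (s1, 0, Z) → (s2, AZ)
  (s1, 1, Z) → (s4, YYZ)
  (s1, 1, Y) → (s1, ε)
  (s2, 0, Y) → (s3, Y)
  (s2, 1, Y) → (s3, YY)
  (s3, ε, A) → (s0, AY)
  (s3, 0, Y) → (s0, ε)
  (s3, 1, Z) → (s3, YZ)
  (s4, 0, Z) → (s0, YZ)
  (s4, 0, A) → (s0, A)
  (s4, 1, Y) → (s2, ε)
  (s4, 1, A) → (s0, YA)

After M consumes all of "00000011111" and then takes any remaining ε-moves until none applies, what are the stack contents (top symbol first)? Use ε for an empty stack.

YYZ

(s0, 00000011111, Z)
  read 0, top Z: go to s3, push YZ → (s3, 0000011111, YZ)
  read 0, top Y: go to s0, push ε → (s0, 000011111, Z)
  read 0, top Z: go to s3, push YZ → (s3, 00011111, YZ)
  read 0, top Y: go to s0, push ε → (s0, 0011111, Z)
  read 0, top Z: go to s3, push YZ → (s3, 011111, YZ)
  read 0, top Y: go to s0, push ε → (s0, 11111, Z)
  read 1, top Z: go to s0, push YZ → (s0, 1111, YZ)
  read 1, top Y: go to s1, push ε → (s1, 111, Z)
  read 1, top Z: go to s4, push YYZ → (s4, 11, YYZ)
  read 1, top Y: go to s2, push ε → (s2, 1, YZ)
  read 1, top Y: go to s3, push YY → (s3, ε, YYZ)
All input consumed in state s3 with stack YYZ.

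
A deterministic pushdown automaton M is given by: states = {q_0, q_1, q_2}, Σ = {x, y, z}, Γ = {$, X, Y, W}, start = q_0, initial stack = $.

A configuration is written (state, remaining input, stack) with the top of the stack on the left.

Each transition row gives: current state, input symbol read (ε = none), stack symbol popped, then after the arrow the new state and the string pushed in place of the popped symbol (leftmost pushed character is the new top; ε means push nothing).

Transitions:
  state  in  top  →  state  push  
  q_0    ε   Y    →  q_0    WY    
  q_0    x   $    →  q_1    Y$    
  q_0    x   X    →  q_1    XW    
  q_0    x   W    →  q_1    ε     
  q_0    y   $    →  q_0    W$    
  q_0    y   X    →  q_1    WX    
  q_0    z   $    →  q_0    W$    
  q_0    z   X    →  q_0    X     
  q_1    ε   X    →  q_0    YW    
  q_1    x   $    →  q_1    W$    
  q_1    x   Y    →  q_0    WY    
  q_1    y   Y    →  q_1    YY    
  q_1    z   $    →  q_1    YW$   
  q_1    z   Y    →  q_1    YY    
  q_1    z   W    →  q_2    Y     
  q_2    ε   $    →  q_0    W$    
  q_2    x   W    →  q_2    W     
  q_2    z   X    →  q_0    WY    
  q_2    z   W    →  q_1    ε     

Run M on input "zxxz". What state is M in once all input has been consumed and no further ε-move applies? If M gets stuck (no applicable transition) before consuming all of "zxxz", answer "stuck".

q_2

(q_0, zxxz, $)
  read z, top $: go to q_0, push W$ → (q_0, xxz, W$)
  read x, top W: go to q_1, push ε → (q_1, xz, $)
  read x, top $: go to q_1, push W$ → (q_1, z, W$)
  read z, top W: go to q_2, push Y → (q_2, ε, Y$)
All input consumed; M is in state q_2.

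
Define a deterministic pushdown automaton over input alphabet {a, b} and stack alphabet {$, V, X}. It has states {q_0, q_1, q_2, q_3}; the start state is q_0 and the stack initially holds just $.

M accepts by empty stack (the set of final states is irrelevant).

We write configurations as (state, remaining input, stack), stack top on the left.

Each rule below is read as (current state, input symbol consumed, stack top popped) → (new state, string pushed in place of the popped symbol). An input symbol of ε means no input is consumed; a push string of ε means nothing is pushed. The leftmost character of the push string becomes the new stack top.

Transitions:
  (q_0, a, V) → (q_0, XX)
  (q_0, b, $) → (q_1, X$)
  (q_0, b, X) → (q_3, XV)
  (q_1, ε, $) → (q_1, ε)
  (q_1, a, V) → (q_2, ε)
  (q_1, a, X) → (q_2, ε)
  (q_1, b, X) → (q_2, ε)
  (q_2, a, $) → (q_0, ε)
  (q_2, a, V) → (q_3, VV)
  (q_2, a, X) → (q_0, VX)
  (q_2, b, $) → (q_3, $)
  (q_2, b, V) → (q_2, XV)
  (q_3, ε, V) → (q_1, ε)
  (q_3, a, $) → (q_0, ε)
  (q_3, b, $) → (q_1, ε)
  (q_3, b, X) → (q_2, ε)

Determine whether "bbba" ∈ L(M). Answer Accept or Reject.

(q_0, bbba, $)
  read b, top $: go to q_1, push X$ → (q_1, bba, X$)
  read b, top X: go to q_2, push ε → (q_2, ba, $)
  read b, top $: go to q_3, push $ → (q_3, a, $)
  read a, top $: go to q_0, push ε → (q_0, ε, ε)
All input consumed and the stack is empty.

Accept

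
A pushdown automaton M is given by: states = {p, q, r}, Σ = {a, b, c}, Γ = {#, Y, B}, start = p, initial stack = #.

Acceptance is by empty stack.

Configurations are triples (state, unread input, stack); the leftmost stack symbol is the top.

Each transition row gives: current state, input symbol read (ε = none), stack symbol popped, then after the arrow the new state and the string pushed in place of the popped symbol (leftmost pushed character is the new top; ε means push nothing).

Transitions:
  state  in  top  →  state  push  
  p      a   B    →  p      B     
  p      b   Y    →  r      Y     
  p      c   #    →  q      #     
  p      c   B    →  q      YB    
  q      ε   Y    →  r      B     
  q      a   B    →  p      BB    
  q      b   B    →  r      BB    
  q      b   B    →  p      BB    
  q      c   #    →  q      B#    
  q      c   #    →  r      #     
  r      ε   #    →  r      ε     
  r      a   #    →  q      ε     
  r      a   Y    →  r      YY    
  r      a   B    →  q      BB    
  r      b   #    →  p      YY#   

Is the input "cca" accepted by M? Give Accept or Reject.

One accepting computation: (p, cca, #) ⊢ (q, ca, #) ⊢ (r, a, #) ⊢ (q, ε, ε)
All input consumed and the stack is empty.

Accept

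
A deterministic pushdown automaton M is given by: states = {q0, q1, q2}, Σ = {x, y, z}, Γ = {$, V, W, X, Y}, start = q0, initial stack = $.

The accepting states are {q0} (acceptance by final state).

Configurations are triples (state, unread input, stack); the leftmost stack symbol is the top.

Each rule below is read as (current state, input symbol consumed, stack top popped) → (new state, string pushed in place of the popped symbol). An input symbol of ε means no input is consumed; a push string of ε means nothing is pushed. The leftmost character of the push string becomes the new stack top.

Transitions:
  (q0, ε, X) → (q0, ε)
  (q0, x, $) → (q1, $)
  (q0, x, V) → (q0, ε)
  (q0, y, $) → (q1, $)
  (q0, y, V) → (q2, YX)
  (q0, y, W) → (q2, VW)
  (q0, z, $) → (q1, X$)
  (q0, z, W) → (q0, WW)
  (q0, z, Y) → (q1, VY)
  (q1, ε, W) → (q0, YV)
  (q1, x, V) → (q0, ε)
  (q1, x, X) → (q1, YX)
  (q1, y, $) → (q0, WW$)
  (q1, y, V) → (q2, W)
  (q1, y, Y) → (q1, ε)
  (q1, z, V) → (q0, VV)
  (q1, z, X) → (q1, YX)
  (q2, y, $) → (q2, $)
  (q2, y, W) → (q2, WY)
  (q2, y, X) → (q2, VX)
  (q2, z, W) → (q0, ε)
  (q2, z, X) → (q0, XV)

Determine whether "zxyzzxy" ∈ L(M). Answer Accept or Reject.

(q0, zxyzzxy, $) ⊢ (q1, xyzzxy, X$) ⊢ (q1, yzzxy, YX$) ⊢ (q1, zzxy, X$) ⊢ (q1, zxy, YX$)
No transition applies at (q1, zxy, YX$); input not fully consumed.

Reject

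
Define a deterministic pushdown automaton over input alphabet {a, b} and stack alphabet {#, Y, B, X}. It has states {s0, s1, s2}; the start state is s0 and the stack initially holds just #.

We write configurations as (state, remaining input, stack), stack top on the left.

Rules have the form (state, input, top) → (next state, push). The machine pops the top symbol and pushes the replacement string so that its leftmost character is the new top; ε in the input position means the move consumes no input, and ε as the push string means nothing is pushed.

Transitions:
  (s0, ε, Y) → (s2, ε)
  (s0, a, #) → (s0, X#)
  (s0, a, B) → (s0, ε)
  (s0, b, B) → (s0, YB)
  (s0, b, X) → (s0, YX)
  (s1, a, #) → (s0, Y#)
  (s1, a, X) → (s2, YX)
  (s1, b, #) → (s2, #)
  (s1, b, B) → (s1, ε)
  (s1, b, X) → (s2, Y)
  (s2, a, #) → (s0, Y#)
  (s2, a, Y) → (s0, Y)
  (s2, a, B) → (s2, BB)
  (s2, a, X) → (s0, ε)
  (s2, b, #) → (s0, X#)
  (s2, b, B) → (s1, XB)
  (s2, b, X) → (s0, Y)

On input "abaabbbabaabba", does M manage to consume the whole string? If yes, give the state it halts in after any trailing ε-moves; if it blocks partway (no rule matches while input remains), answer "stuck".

stuck

(s0, abaabbbabaabba, #) ⊢ (s0, baabbbabaabba, X#) ⊢ (s0, aabbbabaabba, YX#) ⊢ (s2, aabbbabaabba, X#) ⊢ (s0, abbbabaabba, #) ⊢ (s0, bbbabaabba, X#) ⊢ (s0, bbabaabba, YX#) ⊢ (s2, bbabaabba, X#) ⊢ (s0, babaabba, Y#) ⊢ (s2, babaabba, #) ⊢ (s0, abaabba, X#)
No transition for (s0, a, top X); M blocks with input abaabba remaining.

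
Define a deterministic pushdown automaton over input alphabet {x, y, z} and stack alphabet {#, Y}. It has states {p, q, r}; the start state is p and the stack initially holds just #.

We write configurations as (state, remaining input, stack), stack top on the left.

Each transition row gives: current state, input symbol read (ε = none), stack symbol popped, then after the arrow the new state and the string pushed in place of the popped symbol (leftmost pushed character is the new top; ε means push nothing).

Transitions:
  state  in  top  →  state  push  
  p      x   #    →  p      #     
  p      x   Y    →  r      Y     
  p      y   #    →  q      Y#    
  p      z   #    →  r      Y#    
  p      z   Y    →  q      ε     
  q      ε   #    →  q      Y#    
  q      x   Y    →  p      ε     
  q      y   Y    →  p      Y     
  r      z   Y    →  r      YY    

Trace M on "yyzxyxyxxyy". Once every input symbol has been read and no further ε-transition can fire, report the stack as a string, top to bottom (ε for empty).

(p, yyzxyxyxxyy, #)
  read y, top #: go to q, push Y# → (q, yzxyxyxxyy, Y#)
  read y, top Y: go to p, push Y → (p, zxyxyxxyy, Y#)
  read z, top Y: go to q, push ε → (q, xyxyxxyy, #)
  ε-move, top #: go to q, push Y# → (q, xyxyxxyy, Y#)
  read x, top Y: go to p, push ε → (p, yxyxxyy, #)
  read y, top #: go to q, push Y# → (q, xyxxyy, Y#)
  read x, top Y: go to p, push ε → (p, yxxyy, #)
  read y, top #: go to q, push Y# → (q, xxyy, Y#)
  read x, top Y: go to p, push ε → (p, xyy, #)
  read x, top #: go to p, push # → (p, yy, #)
  read y, top #: go to q, push Y# → (q, y, Y#)
  read y, top Y: go to p, push Y → (p, ε, Y#)
All input consumed in state p with stack Y#.

Y#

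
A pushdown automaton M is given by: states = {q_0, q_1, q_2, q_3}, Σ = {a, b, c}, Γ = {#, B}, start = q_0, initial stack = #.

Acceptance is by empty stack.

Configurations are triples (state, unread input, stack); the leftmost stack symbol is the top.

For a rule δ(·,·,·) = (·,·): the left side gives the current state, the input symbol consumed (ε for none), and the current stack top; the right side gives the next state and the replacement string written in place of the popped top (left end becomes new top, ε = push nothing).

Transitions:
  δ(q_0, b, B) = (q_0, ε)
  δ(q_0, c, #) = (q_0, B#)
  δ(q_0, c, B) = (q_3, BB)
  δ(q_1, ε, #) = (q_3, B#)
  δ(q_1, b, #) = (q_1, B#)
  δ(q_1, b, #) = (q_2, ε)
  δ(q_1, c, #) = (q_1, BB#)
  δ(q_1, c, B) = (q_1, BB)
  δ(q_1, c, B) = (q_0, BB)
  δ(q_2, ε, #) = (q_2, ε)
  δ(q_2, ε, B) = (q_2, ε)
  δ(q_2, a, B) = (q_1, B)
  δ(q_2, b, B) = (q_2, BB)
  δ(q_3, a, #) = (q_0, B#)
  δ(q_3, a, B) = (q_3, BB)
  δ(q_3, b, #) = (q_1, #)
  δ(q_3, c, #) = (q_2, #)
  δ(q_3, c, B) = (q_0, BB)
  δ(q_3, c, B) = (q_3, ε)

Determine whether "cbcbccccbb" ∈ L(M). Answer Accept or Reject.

Accept

One accepting computation: (q_0, cbcbccccbb, #) ⊢ (q_0, bcbccccbb, B#) ⊢ (q_0, cbccccbb, #) ⊢ (q_0, bccccbb, B#) ⊢ (q_0, ccccbb, #) ⊢ (q_0, cccbb, B#) ⊢ (q_3, ccbb, BB#) ⊢ (q_3, cbb, B#) ⊢ (q_3, bb, #) ⊢ (q_1, b, #) ⊢ (q_2, ε, ε)
All input consumed and the stack is empty.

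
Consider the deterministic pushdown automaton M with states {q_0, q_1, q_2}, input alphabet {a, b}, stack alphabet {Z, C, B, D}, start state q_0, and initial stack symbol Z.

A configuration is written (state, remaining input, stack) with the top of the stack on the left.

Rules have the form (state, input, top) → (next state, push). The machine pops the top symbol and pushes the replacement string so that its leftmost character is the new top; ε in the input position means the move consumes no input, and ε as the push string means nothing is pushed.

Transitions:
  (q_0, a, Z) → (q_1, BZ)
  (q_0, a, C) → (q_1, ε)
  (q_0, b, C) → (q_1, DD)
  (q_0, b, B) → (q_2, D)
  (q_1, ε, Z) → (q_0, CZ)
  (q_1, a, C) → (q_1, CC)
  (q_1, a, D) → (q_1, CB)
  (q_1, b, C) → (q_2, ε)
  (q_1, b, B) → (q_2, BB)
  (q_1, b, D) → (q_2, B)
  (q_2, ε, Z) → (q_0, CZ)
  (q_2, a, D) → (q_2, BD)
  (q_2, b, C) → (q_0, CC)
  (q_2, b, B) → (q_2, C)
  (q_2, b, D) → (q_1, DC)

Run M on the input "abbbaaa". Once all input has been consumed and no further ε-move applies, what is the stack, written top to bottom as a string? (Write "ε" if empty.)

(q_0, abbbaaa, Z)
  read a, top Z: go to q_1, push BZ → (q_1, bbbaaa, BZ)
  read b, top B: go to q_2, push BB → (q_2, bbaaa, BBZ)
  read b, top B: go to q_2, push C → (q_2, baaa, CBZ)
  read b, top C: go to q_0, push CC → (q_0, aaa, CCBZ)
  read a, top C: go to q_1, push ε → (q_1, aa, CBZ)
  read a, top C: go to q_1, push CC → (q_1, a, CCBZ)
  read a, top C: go to q_1, push CC → (q_1, ε, CCCBZ)
All input consumed in state q_1 with stack CCCBZ.

CCCBZ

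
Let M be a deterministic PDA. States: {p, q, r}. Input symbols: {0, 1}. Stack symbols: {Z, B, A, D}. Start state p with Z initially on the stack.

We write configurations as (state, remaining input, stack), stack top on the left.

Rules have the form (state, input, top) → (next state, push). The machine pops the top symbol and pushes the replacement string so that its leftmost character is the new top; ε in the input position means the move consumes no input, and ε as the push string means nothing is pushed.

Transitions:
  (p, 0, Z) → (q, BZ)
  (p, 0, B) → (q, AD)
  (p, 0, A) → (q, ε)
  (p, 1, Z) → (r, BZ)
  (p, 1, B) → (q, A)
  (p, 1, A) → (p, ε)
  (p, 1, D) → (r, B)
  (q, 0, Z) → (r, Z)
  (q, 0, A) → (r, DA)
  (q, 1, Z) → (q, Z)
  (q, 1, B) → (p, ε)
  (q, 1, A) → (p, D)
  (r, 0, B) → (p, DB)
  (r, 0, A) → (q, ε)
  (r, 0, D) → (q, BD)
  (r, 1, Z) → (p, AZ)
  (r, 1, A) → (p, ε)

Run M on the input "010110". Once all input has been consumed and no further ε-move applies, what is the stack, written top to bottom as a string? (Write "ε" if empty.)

(p, 010110, Z)
  read 0, top Z: go to q, push BZ → (q, 10110, BZ)
  read 1, top B: go to p, push ε → (p, 0110, Z)
  read 0, top Z: go to q, push BZ → (q, 110, BZ)
  read 1, top B: go to p, push ε → (p, 10, Z)
  read 1, top Z: go to r, push BZ → (r, 0, BZ)
  read 0, top B: go to p, push DB → (p, ε, DBZ)
All input consumed in state p with stack DBZ.

DBZ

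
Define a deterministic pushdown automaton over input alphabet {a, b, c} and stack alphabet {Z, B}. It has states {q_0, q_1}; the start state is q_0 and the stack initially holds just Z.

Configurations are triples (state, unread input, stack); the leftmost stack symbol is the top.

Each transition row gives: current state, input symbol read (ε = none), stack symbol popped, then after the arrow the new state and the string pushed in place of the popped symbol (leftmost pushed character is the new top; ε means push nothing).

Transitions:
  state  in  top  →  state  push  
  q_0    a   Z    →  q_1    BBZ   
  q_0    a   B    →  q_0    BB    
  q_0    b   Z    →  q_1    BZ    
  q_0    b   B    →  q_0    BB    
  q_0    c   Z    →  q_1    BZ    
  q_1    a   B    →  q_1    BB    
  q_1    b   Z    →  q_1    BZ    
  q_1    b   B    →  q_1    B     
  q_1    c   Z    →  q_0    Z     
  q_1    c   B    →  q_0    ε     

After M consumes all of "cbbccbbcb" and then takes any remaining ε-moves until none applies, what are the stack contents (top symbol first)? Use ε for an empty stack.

BZ

(q_0, cbbccbbcb, Z)
  read c, top Z: go to q_1, push BZ → (q_1, bbccbbcb, BZ)
  read b, top B: go to q_1, push B → (q_1, bccbbcb, BZ)
  read b, top B: go to q_1, push B → (q_1, ccbbcb, BZ)
  read c, top B: go to q_0, push ε → (q_0, cbbcb, Z)
  read c, top Z: go to q_1, push BZ → (q_1, bbcb, BZ)
  read b, top B: go to q_1, push B → (q_1, bcb, BZ)
  read b, top B: go to q_1, push B → (q_1, cb, BZ)
  read c, top B: go to q_0, push ε → (q_0, b, Z)
  read b, top Z: go to q_1, push BZ → (q_1, ε, BZ)
All input consumed in state q_1 with stack BZ.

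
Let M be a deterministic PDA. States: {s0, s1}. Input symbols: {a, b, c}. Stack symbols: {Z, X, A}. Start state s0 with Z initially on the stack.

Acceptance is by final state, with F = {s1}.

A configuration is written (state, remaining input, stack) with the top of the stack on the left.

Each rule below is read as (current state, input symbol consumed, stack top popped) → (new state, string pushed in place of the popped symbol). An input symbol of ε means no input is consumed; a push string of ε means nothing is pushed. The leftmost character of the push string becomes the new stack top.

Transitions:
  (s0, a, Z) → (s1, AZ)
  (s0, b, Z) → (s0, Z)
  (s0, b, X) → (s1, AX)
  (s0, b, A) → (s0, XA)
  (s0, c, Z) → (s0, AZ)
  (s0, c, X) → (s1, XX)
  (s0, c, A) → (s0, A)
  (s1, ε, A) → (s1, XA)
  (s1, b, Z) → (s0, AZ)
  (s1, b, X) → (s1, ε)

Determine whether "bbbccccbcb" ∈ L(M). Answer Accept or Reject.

Accept

(s0, bbbccccbcb, Z)
  read b, top Z: go to s0, push Z → (s0, bbccccbcb, Z)
  read b, top Z: go to s0, push Z → (s0, bccccbcb, Z)
  read b, top Z: go to s0, push Z → (s0, ccccbcb, Z)
  read c, top Z: go to s0, push AZ → (s0, cccbcb, AZ)
  read c, top A: go to s0, push A → (s0, ccbcb, AZ)
  read c, top A: go to s0, push A → (s0, cbcb, AZ)
  read c, top A: go to s0, push A → (s0, bcb, AZ)
  read b, top A: go to s0, push XA → (s0, cb, XAZ)
  read c, top X: go to s1, push XX → (s1, b, XXAZ)
  read b, top X: go to s1, push ε → (s1, ε, XAZ)
All input consumed; state s1 ∈ F.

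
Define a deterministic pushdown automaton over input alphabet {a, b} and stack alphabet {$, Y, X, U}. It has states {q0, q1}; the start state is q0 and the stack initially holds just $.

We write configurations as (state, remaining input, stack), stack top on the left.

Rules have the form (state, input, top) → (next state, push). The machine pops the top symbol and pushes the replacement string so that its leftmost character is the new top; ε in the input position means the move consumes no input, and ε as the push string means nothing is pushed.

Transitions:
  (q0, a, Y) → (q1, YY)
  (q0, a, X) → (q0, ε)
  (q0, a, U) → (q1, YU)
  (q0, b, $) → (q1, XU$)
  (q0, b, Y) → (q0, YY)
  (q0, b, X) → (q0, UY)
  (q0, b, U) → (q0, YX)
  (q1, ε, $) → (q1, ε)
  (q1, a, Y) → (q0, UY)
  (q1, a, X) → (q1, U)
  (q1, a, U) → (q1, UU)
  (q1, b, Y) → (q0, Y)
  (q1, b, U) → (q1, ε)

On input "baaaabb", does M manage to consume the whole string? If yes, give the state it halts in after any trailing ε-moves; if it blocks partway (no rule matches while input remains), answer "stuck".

q1

(q0, baaaabb, $)
  read b, top $: go to q1, push XU$ → (q1, aaaabb, XU$)
  read a, top X: go to q1, push U → (q1, aaabb, UU$)
  read a, top U: go to q1, push UU → (q1, aabb, UUU$)
  read a, top U: go to q1, push UU → (q1, abb, UUUU$)
  read a, top U: go to q1, push UU → (q1, bb, UUUUU$)
  read b, top U: go to q1, push ε → (q1, b, UUUU$)
  read b, top U: go to q1, push ε → (q1, ε, UUU$)
All input consumed; M is in state q1.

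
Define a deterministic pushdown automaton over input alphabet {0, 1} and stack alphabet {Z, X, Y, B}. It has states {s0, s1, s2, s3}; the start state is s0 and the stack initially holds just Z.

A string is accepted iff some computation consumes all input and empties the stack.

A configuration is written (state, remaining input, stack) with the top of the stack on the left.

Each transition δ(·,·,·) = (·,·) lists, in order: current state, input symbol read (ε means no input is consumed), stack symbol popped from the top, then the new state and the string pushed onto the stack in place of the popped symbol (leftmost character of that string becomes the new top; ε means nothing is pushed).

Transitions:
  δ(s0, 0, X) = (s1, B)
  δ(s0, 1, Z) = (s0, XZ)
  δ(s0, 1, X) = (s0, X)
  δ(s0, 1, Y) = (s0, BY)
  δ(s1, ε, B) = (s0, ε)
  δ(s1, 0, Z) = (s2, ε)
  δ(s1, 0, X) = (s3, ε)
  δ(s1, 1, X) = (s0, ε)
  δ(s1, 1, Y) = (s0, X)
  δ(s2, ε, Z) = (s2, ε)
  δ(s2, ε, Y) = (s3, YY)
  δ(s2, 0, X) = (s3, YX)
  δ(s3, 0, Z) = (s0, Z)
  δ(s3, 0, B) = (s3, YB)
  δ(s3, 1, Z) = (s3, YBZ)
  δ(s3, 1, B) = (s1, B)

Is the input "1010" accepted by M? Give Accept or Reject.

Reject

(s0, 1010, Z)
  read 1, top Z: go to s0, push XZ → (s0, 010, XZ)
  read 0, top X: go to s1, push B → (s1, 10, BZ)
  ε-move, top B: go to s0, push ε → (s0, 10, Z)
  read 1, top Z: go to s0, push XZ → (s0, 0, XZ)
  read 0, top X: go to s1, push B → (s1, ε, BZ)
  ε-move, top B: go to s0, push ε → (s0, ε, Z)
All input consumed; stack is Z, not empty, and no further ε-move applies.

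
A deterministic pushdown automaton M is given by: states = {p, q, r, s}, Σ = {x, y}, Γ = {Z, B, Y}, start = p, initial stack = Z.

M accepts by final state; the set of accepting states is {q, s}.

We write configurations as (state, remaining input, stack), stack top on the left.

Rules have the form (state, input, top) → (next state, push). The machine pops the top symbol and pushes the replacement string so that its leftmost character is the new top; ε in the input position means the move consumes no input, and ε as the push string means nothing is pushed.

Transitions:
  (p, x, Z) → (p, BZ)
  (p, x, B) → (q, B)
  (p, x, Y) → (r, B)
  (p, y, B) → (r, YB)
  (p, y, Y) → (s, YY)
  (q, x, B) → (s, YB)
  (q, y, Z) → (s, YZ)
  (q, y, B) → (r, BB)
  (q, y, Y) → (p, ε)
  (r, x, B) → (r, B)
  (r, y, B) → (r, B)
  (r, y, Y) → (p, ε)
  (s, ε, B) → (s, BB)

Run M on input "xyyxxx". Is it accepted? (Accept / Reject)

(p, xyyxxx, Z) ⊢ (p, yyxxx, BZ) ⊢ (r, yxxx, YBZ) ⊢ (p, xxx, BZ) ⊢ (q, xx, BZ) ⊢ (s, x, YBZ)
No transition applies at (s, x, YBZ); input not fully consumed.

Reject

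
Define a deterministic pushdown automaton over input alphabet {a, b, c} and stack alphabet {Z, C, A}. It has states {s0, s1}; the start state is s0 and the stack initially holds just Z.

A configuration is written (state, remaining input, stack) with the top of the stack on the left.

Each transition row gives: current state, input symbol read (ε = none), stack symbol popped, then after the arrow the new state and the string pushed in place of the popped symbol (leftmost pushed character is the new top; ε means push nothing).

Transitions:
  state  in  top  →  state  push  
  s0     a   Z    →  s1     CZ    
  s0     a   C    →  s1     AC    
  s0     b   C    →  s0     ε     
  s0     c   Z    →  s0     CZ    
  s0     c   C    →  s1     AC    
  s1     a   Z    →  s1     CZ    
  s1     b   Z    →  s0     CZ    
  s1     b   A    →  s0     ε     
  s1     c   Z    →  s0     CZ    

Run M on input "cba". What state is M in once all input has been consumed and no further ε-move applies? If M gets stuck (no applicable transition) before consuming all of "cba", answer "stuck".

(s0, cba, Z)
  read c, top Z: go to s0, push CZ → (s0, ba, CZ)
  read b, top C: go to s0, push ε → (s0, a, Z)
  read a, top Z: go to s1, push CZ → (s1, ε, CZ)
All input consumed; M is in state s1.

s1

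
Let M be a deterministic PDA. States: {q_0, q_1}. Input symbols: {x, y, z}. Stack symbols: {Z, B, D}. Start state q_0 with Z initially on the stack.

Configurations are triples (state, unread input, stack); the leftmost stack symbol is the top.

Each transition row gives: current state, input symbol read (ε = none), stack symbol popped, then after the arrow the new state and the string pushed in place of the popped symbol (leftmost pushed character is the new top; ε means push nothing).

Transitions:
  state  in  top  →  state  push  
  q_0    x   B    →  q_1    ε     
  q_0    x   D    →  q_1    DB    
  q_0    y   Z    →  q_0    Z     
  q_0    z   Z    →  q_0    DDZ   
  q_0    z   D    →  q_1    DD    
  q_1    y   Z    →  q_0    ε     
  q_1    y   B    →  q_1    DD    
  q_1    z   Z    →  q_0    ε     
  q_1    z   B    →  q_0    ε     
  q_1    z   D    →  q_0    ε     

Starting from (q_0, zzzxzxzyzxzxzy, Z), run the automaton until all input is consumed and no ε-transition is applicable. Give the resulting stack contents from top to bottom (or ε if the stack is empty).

(q_0, zzzxzxzyzxzxzy, Z)
  read z, top Z: go to q_0, push DDZ → (q_0, zzxzxzyzxzxzy, DDZ)
  read z, top D: go to q_1, push DD → (q_1, zxzxzyzxzxzy, DDDZ)
  read z, top D: go to q_0, push ε → (q_0, xzxzyzxzxzy, DDZ)
  read x, top D: go to q_1, push DB → (q_1, zxzyzxzxzy, DBDZ)
  read z, top D: go to q_0, push ε → (q_0, xzyzxzxzy, BDZ)
  read x, top B: go to q_1, push ε → (q_1, zyzxzxzy, DZ)
  read z, top D: go to q_0, push ε → (q_0, yzxzxzy, Z)
  read y, top Z: go to q_0, push Z → (q_0, zxzxzy, Z)
  read z, top Z: go to q_0, push DDZ → (q_0, xzxzy, DDZ)
  read x, top D: go to q_1, push DB → (q_1, zxzy, DBDZ)
  read z, top D: go to q_0, push ε → (q_0, xzy, BDZ)
  read x, top B: go to q_1, push ε → (q_1, zy, DZ)
  read z, top D: go to q_0, push ε → (q_0, y, Z)
  read y, top Z: go to q_0, push Z → (q_0, ε, Z)
All input consumed in state q_0 with stack Z.

Z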